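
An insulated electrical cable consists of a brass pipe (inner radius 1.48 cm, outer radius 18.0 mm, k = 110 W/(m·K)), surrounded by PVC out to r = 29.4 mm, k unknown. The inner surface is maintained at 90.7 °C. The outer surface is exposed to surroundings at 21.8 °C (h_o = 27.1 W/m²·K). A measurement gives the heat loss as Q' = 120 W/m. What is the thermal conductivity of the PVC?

k = 0.209 W/m·K

ΣR = ΔT/Q' = |90.7 − 21.8|/120 = 0.5742 m·K/W
Known resistances:
  R'_brass = ln(0.0180/0.0148)/(2πk) = 0.1957/(2π·110) = 2.832×10^-4 m·K/W
  R'_conv,out = 1/(2πr h) = 1/(2π·0.0294·27.1) = 0.1998 m·K/W
R_PVC = ΣR − ΣR_known = 0.5742 − 0.2001 = 0.3741 m·K/W
ln(r₂/r₁)/(2πk) = 0.3741 ⇒ k = 0.4906/(2π·0.3741) = 0.209 W/m·K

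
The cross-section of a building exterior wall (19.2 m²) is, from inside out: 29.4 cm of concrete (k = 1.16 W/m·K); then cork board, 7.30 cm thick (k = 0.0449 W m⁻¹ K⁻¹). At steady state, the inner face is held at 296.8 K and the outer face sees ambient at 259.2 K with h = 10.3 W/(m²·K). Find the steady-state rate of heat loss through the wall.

Q = 365 W

Treat each layer as a resistance in series:
  R_concrete = L/(kA) = 0.294/(1.16·19.2) = 0.01320 K/W
  R_cork board = L/(kA) = 0.0730/(0.0449·19.2) = 0.08468 K/W
  R_conv,out = 1/(hA) = 1/(10.3·19.2) = 0.005057 K/W
ΣR = 0.01320 + 0.08468 + 0.005057 = 0.1029 K/W
Q = ΔT/ΣR = (296.8 K − 259.2 K)/0.1029 = 365 W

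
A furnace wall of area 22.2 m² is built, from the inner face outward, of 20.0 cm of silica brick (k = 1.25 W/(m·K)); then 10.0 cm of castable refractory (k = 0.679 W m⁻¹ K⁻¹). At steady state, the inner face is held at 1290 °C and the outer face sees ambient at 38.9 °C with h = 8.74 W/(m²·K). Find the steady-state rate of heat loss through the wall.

Treat each layer as a resistance in series:
  R_silica brick = L/(kA) = 0.200/(1.25·22.2) = 0.007207 K/W
  R_castable refractory = L/(kA) = 0.100/(0.679·22.2) = 0.006634 K/W
  R_conv,out = 1/(hA) = 1/(8.74·22.2) = 0.005154 K/W
ΣR = 0.007207 + 0.006634 + 0.005154 = 0.01899 K/W
Q = ΔT/ΣR = (1290 °C − 38.9 °C)/0.01899 = 65900 W

Q = 65.9 kW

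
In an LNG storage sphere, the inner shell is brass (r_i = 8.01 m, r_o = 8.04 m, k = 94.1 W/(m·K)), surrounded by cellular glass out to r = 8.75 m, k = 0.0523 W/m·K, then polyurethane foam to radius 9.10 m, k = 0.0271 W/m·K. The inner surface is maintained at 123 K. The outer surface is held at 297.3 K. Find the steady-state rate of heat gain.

Q = 6.17 kW

Series thermal resistances, inner to outer:
  R_brass = (1/8.01 − 1/8.04)/(4πk) = 4.658×10^-4/(4π·94.1) = 3.939×10^-7 K/W
  R_cellular glass = (1/8.04 − 1/8.75)/(4πk) = 0.01009/(4π·0.0523) = 0.01536 K/W
  R_polyurethane foam = (1/8.75 − 1/9.10)/(4πk) = 0.004396/(4π·0.0271) = 0.01291 K/W
ΣR = 3.939×10^-7 + 0.01536 + 0.01291 = 0.02827 K/W
Q = ΔT/ΣR = (123 K − 297.3 K)/0.02827 = -6170 W
(Negative Q ⇒ heat flows inward; heat gain = 6170 W.)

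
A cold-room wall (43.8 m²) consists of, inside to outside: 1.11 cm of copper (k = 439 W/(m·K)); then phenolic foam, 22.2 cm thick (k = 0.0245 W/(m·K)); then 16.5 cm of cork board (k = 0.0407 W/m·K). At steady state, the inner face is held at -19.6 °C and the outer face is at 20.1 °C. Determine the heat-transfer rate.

Series thermal resistances, inner to outer:
  R_copper = L/(kA) = 0.0111/(439·43.8) = 5.773×10^-7 K/W
  R_phenolic foam = L/(kA) = 0.222/(0.0245·43.8) = 0.2069 K/W
  R_cork board = L/(kA) = 0.165/(0.0407·43.8) = 0.09256 K/W
ΣR = 5.773×10^-7 + 0.2069 + 0.09256 = 0.2995 K/W
Q = ΔT/ΣR = (-19.6 °C − 20.1 °C)/0.2995 = -133 W
(Negative Q ⇒ heat flows inward; heat gain = 133 W.)

Q = 133 W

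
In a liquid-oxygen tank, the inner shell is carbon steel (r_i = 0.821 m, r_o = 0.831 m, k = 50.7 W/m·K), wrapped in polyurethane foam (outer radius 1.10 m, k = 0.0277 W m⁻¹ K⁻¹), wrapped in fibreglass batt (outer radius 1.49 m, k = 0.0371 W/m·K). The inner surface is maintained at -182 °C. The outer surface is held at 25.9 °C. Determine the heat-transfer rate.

Q = 153 W

Treat each layer as a resistance in series:
  R_carbon steel = (1/0.821 − 1/0.831)/(4πk) = 0.01466/(4π·50.7) = 2.301×10^-5 K/W
  R_polyurethane foam = (1/0.831 − 1/1.10)/(4πk) = 0.2943/(4π·0.0277) = 0.8454 K/W
  R_fibreglass batt = (1/1.10 − 1/1.49)/(4πk) = 0.2379/(4π·0.0371) = 0.5104 K/W
ΣR = 2.301×10^-5 + 0.8454 + 0.5104 = 1.356 K/W
Q = ΔT/ΣR = (-182 °C − 25.9 °C)/1.356 = -153 W
(Negative Q ⇒ heat flows inward; heat gain = 153 W.)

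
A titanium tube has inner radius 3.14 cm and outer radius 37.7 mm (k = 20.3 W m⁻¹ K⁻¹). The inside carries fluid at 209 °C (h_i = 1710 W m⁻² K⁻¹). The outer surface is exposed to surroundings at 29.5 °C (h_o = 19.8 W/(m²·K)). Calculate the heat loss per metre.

Treat each layer as a resistance in series:
  R'_conv,in = 1/(2πr h) = 1/(2π·0.0314·1710) = 0.002964 m·K/W
  R'_titanium = ln(0.0377/0.0314)/(2πk) = 0.1829/(2π·20.3) = 0.001434 m·K/W
  R'_conv,out = 1/(2πr h) = 1/(2π·0.0377·19.8) = 0.2132 m·K/W
ΣR = 0.002964 + 0.001434 + 0.2132 = 0.2176 m·K/W
Q' = ΔT/ΣR = (209 °C − 29.5 °C)/0.2176 = 825 W/m

Q' = 825 W/m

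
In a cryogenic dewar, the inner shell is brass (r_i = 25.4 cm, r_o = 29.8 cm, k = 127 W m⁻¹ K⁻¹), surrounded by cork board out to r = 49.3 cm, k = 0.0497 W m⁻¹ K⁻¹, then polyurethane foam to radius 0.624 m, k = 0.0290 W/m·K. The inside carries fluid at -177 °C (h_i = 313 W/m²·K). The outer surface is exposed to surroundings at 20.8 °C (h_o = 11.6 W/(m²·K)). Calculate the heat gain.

Q = 59.7 W

Resistance network (inner→outer):
  R_conv,in = 1/(4πr²h) = 1/(4π·0.254²·313) = 0.003941 K/W
  R_brass = (1/0.254 − 1/0.298)/(4πk) = 0.5813/(4π·127) = 3.642×10^-4 K/W
  R_cork board = (1/0.298 − 1/0.493)/(4πk) = 1.327/(4π·0.0497) = 2.125 K/W
  R_polyurethane foam = (1/0.493 − 1/0.624)/(4πk) = 0.4258/(4π·0.0290) = 1.169 K/W
  R_conv,out = 1/(4πr²h) = 1/(4π·0.624²·11.6) = 0.01762 K/W
ΣR = 0.003941 + 3.642×10^-4 + 2.125 + 1.169 + 0.01762 = 3.316 K/W
Q = ΔT/ΣR = (-177 °C − 20.8 °C)/3.316 = -59.7 W
(Negative Q ⇒ heat flows inward; heat gain = 59.7 W.)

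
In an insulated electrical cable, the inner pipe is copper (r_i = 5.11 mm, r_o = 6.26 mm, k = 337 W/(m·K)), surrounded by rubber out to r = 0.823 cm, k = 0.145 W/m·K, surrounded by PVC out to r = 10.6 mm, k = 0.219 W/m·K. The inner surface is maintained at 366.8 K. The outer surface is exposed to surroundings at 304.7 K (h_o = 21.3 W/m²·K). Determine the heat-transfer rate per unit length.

Q' = 52.2 W/m

Series thermal resistances, inner to outer:
  R'_copper = ln(0.00626/0.00511)/(2πk) = 0.2030/(2π·337) = 9.586×10^-5 m·K/W
  R'_rubber = ln(0.00823/0.00626)/(2πk) = 0.2736/(2π·0.145) = 0.3003 m·K/W
  R'_PVC = ln(0.0106/0.00823)/(2πk) = 0.2531/(2π·0.219) = 0.1839 m·K/W
  R'_conv,out = 1/(2πr h) = 1/(2π·0.0106·21.3) = 0.7049 m·K/W
ΣR = 9.586×10^-5 + 0.3003 + 0.1839 + 0.7049 = 1.189 m·K/W
Q' = ΔT/ΣR = (366.8 K − 304.7 K)/1.189 = 52.2 W/m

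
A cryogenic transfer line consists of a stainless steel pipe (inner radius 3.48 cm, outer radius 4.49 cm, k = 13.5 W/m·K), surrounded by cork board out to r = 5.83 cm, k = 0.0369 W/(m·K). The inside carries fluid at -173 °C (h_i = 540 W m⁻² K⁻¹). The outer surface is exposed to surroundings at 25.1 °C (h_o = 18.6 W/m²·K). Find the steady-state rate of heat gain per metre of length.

Resistance network (inner→outer):
  R'_conv,in = 1/(2πr h) = 1/(2π·0.0348·540) = 0.008469 m·K/W
  R'_stainless steel = ln(0.0449/0.0348)/(2πk) = 0.2548/(2π·13.5) = 0.003004 m·K/W
  R'_cork board = ln(0.0583/0.0449)/(2πk) = 0.2612/(2π·0.0369) = 1.126 m·K/W
  R'_conv,out = 1/(2πr h) = 1/(2π·0.0583·18.6) = 0.1468 m·K/W
ΣR = 0.008469 + 0.003004 + 1.126 + 0.1468 = 1.284 m·K/W
Q' = ΔT/ΣR = (-173 °C − 25.1 °C)/1.284 = -154 W/m
(Negative Q' ⇒ heat flows inward; heat gain = 154 W/m.)

Q' = 154 W/m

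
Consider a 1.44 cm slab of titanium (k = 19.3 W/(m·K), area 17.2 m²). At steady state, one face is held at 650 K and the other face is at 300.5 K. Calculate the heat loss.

Q = kA·ΔT/L = 19.3 × 17.2 × |650 K − 300.5 K| / 0.0144 = 8.06×10^6 W

Q = 8.06×10^6 W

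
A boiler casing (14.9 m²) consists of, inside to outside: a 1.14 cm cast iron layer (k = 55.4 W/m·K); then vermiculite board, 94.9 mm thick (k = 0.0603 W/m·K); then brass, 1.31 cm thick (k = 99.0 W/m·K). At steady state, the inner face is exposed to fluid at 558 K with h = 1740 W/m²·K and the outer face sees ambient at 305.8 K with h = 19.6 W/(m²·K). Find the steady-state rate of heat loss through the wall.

Q = 2.31 kW

Series thermal resistances, inner to outer:
  R_conv,in = 1/(hA) = 1/(1740·14.9) = 3.857×10^-5 K/W
  R_cast iron = L/(kA) = 0.0114/(55.4·14.9) = 1.381×10^-5 K/W
  R_vermiculite board = L/(kA) = 0.0949/(0.0603·14.9) = 0.1056 K/W
  R_brass = L/(kA) = 0.0131/(99.0·14.9) = 8.881×10^-6 K/W
  R_conv,out = 1/(hA) = 1/(19.6·14.9) = 0.003424 K/W
ΣR = 3.857×10^-5 + 1.381×10^-5 + 0.1056 + 8.881×10^-6 + 0.003424 = 0.1091 K/W
Q = ΔT/ΣR = (558 K − 305.8 K)/0.1091 = 2310 W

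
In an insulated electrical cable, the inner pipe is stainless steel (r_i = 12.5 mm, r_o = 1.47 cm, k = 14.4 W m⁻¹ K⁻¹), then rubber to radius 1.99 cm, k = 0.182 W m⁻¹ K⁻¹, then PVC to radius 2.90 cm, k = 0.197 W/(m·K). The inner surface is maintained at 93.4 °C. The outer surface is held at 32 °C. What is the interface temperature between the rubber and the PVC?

T = 64.7 °C

Series thermal resistances, inner to outer:
  R'_stainless steel = ln(0.0147/0.0125)/(2πk) = 0.1621/(2π·14.4) = 0.001792 m·K/W
  R'_rubber = ln(0.0199/0.0147)/(2πk) = 0.3029/(2π·0.182) = 0.2649 m·K/W
  R'_PVC = ln(0.0290/0.0199)/(2πk) = 0.3766/(2π·0.197) = 0.3042 m·K/W
ΣR = 0.001792 + 0.2649 + 0.3042 = 0.5709 m·K/W
Q' = ΔT/ΣR = (93.4 °C − 32 °C)/0.5709 = 107.5 W/m
From the inner boundary to the rubber/PVC interface, ΣR_partial = 0.2667 m·K/W.
T_interface = T_in − Q'·ΣR_partial = 93.4 °C − (107.5)(0.2667) = 64.7 °C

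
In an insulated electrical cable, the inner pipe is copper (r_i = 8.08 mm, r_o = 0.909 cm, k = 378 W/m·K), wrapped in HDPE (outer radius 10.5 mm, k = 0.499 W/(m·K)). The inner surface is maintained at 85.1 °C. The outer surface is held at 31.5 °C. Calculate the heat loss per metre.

Q' = 1160 W/m

Series thermal resistances, inner to outer:
  R'_copper = ln(0.00909/0.00808)/(2πk) = 0.1178/(2π·378) = 4.959×10^-5 m·K/W
  R'_HDPE = ln(0.0105/0.00909)/(2πk) = 0.1442/(2π·0.499) = 0.04599 m·K/W
ΣR = 4.959×10^-5 + 0.04599 = 0.04604 m·K/W
Q' = ΔT/ΣR = (85.1 °C − 31.5 °C)/0.04604 = 1160 W/m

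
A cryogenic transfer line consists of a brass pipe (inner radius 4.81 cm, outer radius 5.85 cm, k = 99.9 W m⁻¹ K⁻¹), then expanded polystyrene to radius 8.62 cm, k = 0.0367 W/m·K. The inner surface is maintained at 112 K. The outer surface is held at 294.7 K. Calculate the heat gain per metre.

Series thermal resistances, inner to outer:
  R'_brass = ln(0.0585/0.0481)/(2πk) = 0.1957/(2π·99.9) = 3.118×10^-4 m·K/W
  R'_expanded polystyrene = ln(0.0862/0.0585)/(2πk) = 0.3876/(2π·0.0367) = 1.681 m·K/W
ΣR = 3.118×10^-4 + 1.681 = 1.681 m·K/W
Q' = ΔT/ΣR = (112 K − 294.7 K)/1.681 = -109 W/m
(Negative Q' ⇒ heat flows inward; heat gain = 109 W/m.)

Q' = 109 W/m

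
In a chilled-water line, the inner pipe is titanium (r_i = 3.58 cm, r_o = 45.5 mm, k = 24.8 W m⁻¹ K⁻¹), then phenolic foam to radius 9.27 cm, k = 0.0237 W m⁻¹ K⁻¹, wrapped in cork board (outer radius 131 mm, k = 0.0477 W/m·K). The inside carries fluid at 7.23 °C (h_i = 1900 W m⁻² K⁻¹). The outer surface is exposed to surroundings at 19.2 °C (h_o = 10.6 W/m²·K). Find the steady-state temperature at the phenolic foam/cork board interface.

T = 16.7 °C

Resistance network (inner→outer):
  R'_conv,in = 1/(2πr h) = 1/(2π·0.0358·1900) = 0.002340 m·K/W
  R'_titanium = ln(0.0455/0.0358)/(2πk) = 0.2398/(2π·24.8) = 0.001539 m·K/W
  R'_phenolic foam = ln(0.0927/0.0455)/(2πk) = 0.7117/(2π·0.0237) = 4.779 m·K/W
  R'_cork board = ln(0.131/0.0927)/(2πk) = 0.3458/(2π·0.0477) = 1.154 m·K/W
  R'_conv,out = 1/(2πr h) = 1/(2π·0.131·10.6) = 0.1146 m·K/W
ΣR = 0.002340 + 0.001539 + 4.779 + 1.154 + 0.1146 = 6.051 m·K/W
Q' = ΔT/ΣR = (7.23 °C − 19.2 °C)/6.051 = -1.978 W/m
From the inner boundary to the phenolic foam/cork board interface, ΣR_partial = 4.783 m·K/W.
T_interface = T_in − Q'·ΣR_partial = 7.23 °C − (-1.978)(4.783) = 16.7 °C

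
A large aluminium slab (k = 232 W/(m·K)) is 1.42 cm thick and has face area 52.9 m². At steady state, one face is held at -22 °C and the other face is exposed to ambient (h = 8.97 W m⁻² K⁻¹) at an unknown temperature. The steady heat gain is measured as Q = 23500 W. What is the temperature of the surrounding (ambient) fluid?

Sum the resistances:
  R_aluminium = L/(kA) = 0.0142/(232·52.9) = 1.157×10^-6 K/W
  R_conv,out = 1/(hA) = 1/(8.97·52.9) = 0.002107 K/W
ΣR = 0.002109 K/W
ΔT = Q·ΣR = 23500 × 0.002109 = 49.56 K
Heat flows inward, so T_out = T_in + ΔT = -22 + 49.56 = 27.6 °C

T_out = 27.6 °C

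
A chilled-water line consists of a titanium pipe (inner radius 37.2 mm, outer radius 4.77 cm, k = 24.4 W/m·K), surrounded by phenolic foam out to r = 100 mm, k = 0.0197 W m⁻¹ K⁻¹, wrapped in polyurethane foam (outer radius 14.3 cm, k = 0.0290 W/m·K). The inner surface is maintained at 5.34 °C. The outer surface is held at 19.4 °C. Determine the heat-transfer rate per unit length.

Resistance network (inner→outer):
  R'_titanium = ln(0.0477/0.0372)/(2πk) = 0.2486/(2π·24.4) = 0.001622 m·K/W
  R'_phenolic foam = ln(0.100/0.0477)/(2πk) = 0.7402/(2π·0.0197) = 5.980 m·K/W
  R'_polyurethane foam = ln(0.143/0.100)/(2πk) = 0.3577/(2π·0.0290) = 1.963 m·K/W
ΣR = 0.001622 + 5.980 + 1.963 = 7.945 m·K/W
Q' = ΔT/ΣR = (5.34 °C − 19.4 °C)/7.945 = -1.77 W/m
(Negative Q' ⇒ heat flows inward; heat gain = 1.77 W/m.)

Q' = 1.77 W/m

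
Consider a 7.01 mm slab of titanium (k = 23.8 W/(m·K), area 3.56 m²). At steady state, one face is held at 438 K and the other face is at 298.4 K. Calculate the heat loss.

Q = kA·ΔT/L = 23.8 × 3.56 × |438 K − 298.4 K| / 0.00701 = 1.69×10^6 W

Q = 1.69×10^6 W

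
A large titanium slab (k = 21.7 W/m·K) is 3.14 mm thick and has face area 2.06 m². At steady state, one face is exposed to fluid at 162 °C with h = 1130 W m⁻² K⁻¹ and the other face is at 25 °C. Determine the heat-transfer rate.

Q = 274 kW

Treat each layer as a resistance in series:
  R_conv,in = 1/(hA) = 1/(1130·2.06) = 4.296×10^-4 K/W
  R_titanium = L/(kA) = 0.00314/(21.7·2.06) = 7.024×10^-5 K/W
ΣR = 4.296×10^-4 + 7.024×10^-5 = 4.998×10^-4 K/W
Q = ΔT/ΣR = (162 °C − 25 °C)/4.998×10^-4 = 2.74×10^5 W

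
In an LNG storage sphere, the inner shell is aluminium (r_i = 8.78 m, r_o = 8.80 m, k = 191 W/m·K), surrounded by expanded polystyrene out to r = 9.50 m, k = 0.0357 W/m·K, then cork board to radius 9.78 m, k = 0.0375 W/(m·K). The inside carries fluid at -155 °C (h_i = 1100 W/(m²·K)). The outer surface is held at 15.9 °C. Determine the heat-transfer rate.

Q = 6820 W

Treat each layer as a resistance in series:
  R_conv,in = 1/(4πr²h) = 1/(4π·8.78²·1100) = 9.384×10^-7 K/W
  R_aluminium = (1/8.78 − 1/8.80)/(4πk) = 2.589×10^-4/(4π·191) = 1.078×10^-7 K/W
  R_expanded polystyrene = (1/8.80 − 1/9.50)/(4πk) = 0.008373/(4π·0.0357) = 0.01866 K/W
  R_cork board = (1/9.50 − 1/9.78)/(4πk) = 0.003014/(4π·0.0375) = 0.006395 K/W
ΣR = 9.384×10^-7 + 1.078×10^-7 + 0.01866 + 0.006395 = 0.02506 K/W
Q = ΔT/ΣR = (-155 °C − 15.9 °C)/0.02506 = -6820 W
(Negative Q ⇒ heat flows inward; heat gain = 6820 W.)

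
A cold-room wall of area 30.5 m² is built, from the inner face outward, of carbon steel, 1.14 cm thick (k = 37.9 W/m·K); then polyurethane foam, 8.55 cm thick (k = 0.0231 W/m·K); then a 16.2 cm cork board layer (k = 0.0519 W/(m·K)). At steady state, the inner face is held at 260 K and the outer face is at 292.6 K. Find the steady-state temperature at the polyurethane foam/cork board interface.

T = 277.69 K

Treat each layer as a resistance in series:
  R_carbon steel = L/(kA) = 0.0114/(37.9·30.5) = 9.862×10^-6 K/W
  R_polyurethane foam = L/(kA) = 0.0855/(0.0231·30.5) = 0.1214 K/W
  R_cork board = L/(kA) = 0.162/(0.0519·30.5) = 0.1023 K/W
ΣR = 9.862×10^-6 + 0.1214 + 0.1023 = 0.2237 K/W
Q = ΔT/ΣR = (260 K − 292.6 K)/0.2237 = -145.7 W
From the inner boundary to the polyurethane foam/cork board interface, ΣR_partial = 0.1214 K/W.
T_interface = T_in − Q·ΣR_partial = 260 K − (-145.7)(0.1214) = 277.69 K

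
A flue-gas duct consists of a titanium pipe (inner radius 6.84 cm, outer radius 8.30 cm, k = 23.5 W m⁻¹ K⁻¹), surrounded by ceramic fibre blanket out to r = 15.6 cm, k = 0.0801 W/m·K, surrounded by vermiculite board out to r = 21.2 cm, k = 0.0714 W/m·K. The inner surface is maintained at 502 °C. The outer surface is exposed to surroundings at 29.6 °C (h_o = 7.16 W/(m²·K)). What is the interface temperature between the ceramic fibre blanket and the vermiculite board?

Resistance network (inner→outer):
  R'_titanium = ln(0.0830/0.0684)/(2πk) = 0.1935/(2π·23.5) = 0.001310 m·K/W
  R'_ceramic fibre blanket = ln(0.156/0.0830)/(2πk) = 0.6310/(2π·0.0801) = 1.254 m·K/W
  R'_vermiculite board = ln(0.212/0.156)/(2πk) = 0.3067/(2π·0.0714) = 0.6837 m·K/W
  R'_conv,out = 1/(2πr h) = 1/(2π·0.212·7.16) = 0.1049 m·K/W
ΣR = 0.001310 + 1.254 + 0.6837 + 0.1049 = 2.044 m·K/W
Q' = ΔT/ΣR = (502 °C − 29.6 °C)/2.044 = 231.1 W/m
From the inner boundary to the ceramic fibre blanket/vermiculite board interface, ΣR_partial = 1.255 m·K/W.
T_interface = T_in − Q'·ΣR_partial = 502 °C − (231.1)(1.255) = 212 °C

T = 212 °C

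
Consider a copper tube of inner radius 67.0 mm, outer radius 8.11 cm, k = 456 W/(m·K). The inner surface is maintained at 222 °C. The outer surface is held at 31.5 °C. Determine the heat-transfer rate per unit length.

Q' = 2πk·ΔT/ln(r₂/r₁) = 2π × 456 × 190.5 / ln(0.0811/0.0670) = 2.86×10^6 W/m

Q' = 2860 kW/m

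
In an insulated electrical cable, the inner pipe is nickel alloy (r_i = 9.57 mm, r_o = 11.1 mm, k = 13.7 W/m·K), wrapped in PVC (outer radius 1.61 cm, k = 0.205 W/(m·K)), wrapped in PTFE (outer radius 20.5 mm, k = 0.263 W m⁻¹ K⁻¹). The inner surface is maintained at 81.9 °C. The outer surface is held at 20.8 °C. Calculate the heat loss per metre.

Q' = 140 W/m

Resistance network (inner→outer):
  R'_nickel alloy = ln(0.0111/0.00957)/(2πk) = 0.1483/(2π·13.7) = 0.001723 m·K/W
  R'_PVC = ln(0.0161/0.0111)/(2πk) = 0.3719/(2π·0.205) = 0.2887 m·K/W
  R'_PTFE = ln(0.0205/0.0161)/(2πk) = 0.2416/(2π·0.263) = 0.1462 m·K/W
ΣR = 0.001723 + 0.2887 + 0.1462 = 0.4366 m·K/W
Q' = ΔT/ΣR = (81.9 °C − 20.8 °C)/0.4366 = 140 W/m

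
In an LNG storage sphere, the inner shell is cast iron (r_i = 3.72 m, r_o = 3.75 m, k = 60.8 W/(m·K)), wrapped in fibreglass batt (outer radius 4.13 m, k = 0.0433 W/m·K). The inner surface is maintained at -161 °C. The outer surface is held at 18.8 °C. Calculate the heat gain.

Q = 3.99 kW

Resistance network (inner→outer):
  R_cast iron = (1/3.72 − 1/3.75)/(4πk) = 0.002151/(4π·60.8) = 2.815×10^-6 K/W
  R_fibreglass batt = (1/3.75 − 1/4.13)/(4πk) = 0.02454/(4π·0.0433) = 0.04509 K/W
ΣR = 2.815×10^-6 + 0.04509 = 0.04509 K/W
Q = ΔT/ΣR = (-161 °C − 18.8 °C)/0.04509 = -3990 W
(Negative Q ⇒ heat flows inward; heat gain = 3990 W.)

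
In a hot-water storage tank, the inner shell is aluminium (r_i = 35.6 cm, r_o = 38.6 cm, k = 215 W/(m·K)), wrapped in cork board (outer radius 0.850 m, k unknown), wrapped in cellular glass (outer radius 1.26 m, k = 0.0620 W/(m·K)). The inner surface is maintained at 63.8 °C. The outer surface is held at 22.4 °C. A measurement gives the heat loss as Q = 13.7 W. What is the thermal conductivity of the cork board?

ΣR = ΔT/Q = |63.8 − 22.4|/13.7 = 3.022 K/W
Known resistances:
  R_aluminium = (1/0.356 − 1/0.386)/(4πk) = 0.2183/(4π·215) = 8.080×10^-5 K/W
  R_cellular glass = (1/0.850 − 1/1.26)/(4πk) = 0.3828/(4π·0.0620) = 0.4914 K/W
R_cork board = ΣR − ΣR_known = 3.022 − 0.4915 = 2.530 K/W
(1/r₁−1/r₂)/(4πk) = 2.530 ⇒ k = 1.414/(4π·2.530) = 0.0445 W/m·K

k = 0.0445 W/m·K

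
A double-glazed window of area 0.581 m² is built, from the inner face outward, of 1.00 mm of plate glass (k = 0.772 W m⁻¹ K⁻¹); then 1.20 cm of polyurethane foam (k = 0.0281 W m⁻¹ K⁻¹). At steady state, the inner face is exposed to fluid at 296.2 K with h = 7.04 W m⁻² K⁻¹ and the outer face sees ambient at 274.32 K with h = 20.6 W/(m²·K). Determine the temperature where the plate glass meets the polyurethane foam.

Series thermal resistances, inner to outer:
  R_conv,in = 1/(hA) = 1/(7.04·0.581) = 0.2445 K/W
  R_plate glass = L/(kA) = 0.00100/(0.772·0.581) = 0.002229 K/W
  R_polyurethane foam = L/(kA) = 0.0120/(0.0281·0.581) = 0.7350 K/W
  R_conv,out = 1/(hA) = 1/(20.6·0.581) = 0.08355 K/W
ΣR = 0.2445 + 0.002229 + 0.7350 + 0.08355 = 1.065 K/W
Q = ΔT/ΣR = (296.2 K − 274.32 K)/1.065 = 20.54 W
From the inner boundary to the plate glass/polyurethane foam interface, ΣR_partial = 0.2467 K/W.
T_interface = T_in − Q·ΣR_partial = 296.2 K − (20.54)(0.2467) = 291.1 K

T = 291.1 K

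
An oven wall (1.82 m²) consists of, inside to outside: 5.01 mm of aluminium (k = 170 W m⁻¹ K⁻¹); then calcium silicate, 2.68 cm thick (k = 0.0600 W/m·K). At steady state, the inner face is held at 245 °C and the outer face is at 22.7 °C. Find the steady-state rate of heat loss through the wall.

Treat each layer as a resistance in series:
  R_aluminium = L/(kA) = 0.00501/(170·1.82) = 1.619×10^-5 K/W
  R_calcium silicate = L/(kA) = 0.0268/(0.0600·1.82) = 0.2454 K/W
ΣR = 1.619×10^-5 + 0.2454 = 0.2454 K/W
Q = ΔT/ΣR = (245 °C − 22.7 °C)/0.2454 = 906 W

Q = 906 W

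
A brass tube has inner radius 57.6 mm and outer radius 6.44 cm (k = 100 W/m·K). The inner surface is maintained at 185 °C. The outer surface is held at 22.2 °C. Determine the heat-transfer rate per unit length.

Q' = 2πk·ΔT/ln(r₂/r₁) = 2π × 100 × 162.8 / ln(0.0644/0.0576) = 9.17×10^5 W/m

Q' = 9.17×10^5 W/m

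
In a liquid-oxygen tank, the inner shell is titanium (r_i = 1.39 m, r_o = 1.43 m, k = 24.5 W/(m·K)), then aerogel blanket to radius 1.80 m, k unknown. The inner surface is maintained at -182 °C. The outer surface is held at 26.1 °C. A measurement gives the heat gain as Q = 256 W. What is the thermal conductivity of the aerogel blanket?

ΣR = ΔT/Q = |-182 − 26.1|/256 = 0.8129 K/W
Known resistances:
  R_titanium = (1/1.39 − 1/1.43)/(4πk) = 0.02012/(4π·24.5) = 6.536×10^-5 K/W
R_aerogel blanket = ΣR − ΣR_known = 0.8129 − 6.536×10^-5 = 0.8128 K/W
(1/r₁−1/r₂)/(4πk) = 0.8128 ⇒ k = 0.1437/(4π·0.8128) = 0.0141 W/m·K

k = 0.0141 W/m·K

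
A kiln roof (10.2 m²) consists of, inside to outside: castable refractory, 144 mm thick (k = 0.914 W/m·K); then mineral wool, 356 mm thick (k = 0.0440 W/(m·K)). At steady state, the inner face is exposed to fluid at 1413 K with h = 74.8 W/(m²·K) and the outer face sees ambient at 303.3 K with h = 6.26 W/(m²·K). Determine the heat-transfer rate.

Series thermal resistances, inner to outer:
  R_conv,in = 1/(hA) = 1/(74.8·10.2) = 0.001311 K/W
  R_castable refractory = L/(kA) = 0.144/(0.914·10.2) = 0.01545 K/W
  R_mineral wool = L/(kA) = 0.356/(0.0440·10.2) = 0.7932 K/W
  R_conv,out = 1/(hA) = 1/(6.26·10.2) = 0.01566 K/W
ΣR = 0.001311 + 0.01545 + 0.7932 + 0.01566 = 0.8256 K/W
Q = ΔT/ΣR = (1413 K − 303.3 K)/0.8256 = 1340 W

Q = 1340 W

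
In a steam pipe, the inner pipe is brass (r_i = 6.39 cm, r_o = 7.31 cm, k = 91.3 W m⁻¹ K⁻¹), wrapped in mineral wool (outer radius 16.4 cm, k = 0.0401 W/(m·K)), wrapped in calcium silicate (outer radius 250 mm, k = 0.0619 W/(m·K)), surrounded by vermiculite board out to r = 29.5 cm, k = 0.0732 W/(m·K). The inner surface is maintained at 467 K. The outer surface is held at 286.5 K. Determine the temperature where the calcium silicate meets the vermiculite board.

Treat each layer as a resistance in series:
  R'_brass = ln(0.0731/0.0639)/(2πk) = 0.1345/(2π·91.3) = 2.345×10^-4 m·K/W
  R'_mineral wool = ln(0.164/0.0731)/(2πk) = 0.8080/(2π·0.0401) = 3.207 m·K/W
  R'_calcium silicate = ln(0.250/0.164)/(2πk) = 0.4216/(2π·0.0619) = 1.084 m·K/W
  R'_vermiculite board = ln(0.295/0.250)/(2πk) = 0.1655/(2π·0.0732) = 0.3599 m·K/W
ΣR = 2.345×10^-4 + 3.207 + 1.084 + 0.3599 = 4.651 m·K/W
Q' = ΔT/ΣR = (467 K − 286.5 K)/4.651 = 38.81 W/m
From the inner boundary to the calcium silicate/vermiculite board interface, ΣR_partial = 4.291 m·K/W.
T_interface = T_in − Q'·ΣR_partial = 467 K − (38.81)(4.291) = 300.5 K

T = 300.5 K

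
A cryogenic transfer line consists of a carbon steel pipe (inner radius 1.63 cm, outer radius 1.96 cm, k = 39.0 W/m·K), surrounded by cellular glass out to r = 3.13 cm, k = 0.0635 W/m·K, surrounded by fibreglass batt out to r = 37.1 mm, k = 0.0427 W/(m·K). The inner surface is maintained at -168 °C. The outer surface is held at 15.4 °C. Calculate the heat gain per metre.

Treat each layer as a resistance in series:
  R'_carbon steel = ln(0.0196/0.0163)/(2πk) = 0.1844/(2π·39.0) = 7.524×10^-4 m·K/W
  R'_cellular glass = ln(0.0313/0.0196)/(2πk) = 0.4681/(2π·0.0635) = 1.173 m·K/W
  R'_fibreglass batt = ln(0.0371/0.0313)/(2πk) = 0.1700/(2π·0.0427) = 0.6336 m·K/W
ΣR = 7.524×10^-4 + 1.173 + 0.6336 = 1.807 m·K/W
Q' = ΔT/ΣR = (-168 °C − 15.4 °C)/1.807 = -101 W/m
(Negative Q' ⇒ heat flows inward; heat gain = 101 W/m.)

Q' = 101 W/m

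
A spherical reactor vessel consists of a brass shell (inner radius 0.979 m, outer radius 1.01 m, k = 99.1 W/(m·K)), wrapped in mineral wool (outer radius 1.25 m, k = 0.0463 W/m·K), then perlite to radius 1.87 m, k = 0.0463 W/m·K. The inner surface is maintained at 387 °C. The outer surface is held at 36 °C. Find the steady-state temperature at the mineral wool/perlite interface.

T = 240 °C

Treat each layer as a resistance in series:
  R_brass = (1/0.979 − 1/1.01)/(4πk) = 0.03135/(4π·99.1) = 2.518×10^-5 K/W
  R_mineral wool = (1/1.01 − 1/1.25)/(4πk) = 0.1901/(4π·0.0463) = 0.3267 K/W
  R_perlite = (1/1.25 − 1/1.87)/(4πk) = 0.2652/(4π·0.0463) = 0.4559 K/W
ΣR = 2.518×10^-5 + 0.3267 + 0.4559 = 0.7826 K/W
Q = ΔT/ΣR = (387 °C − 36 °C)/0.7826 = 448.5 W
From the inner boundary to the mineral wool/perlite interface, ΣR_partial = 0.3267 K/W.
T_interface = T_in − Q·ΣR_partial = 387 °C − (448.5)(0.3267) = 240 °C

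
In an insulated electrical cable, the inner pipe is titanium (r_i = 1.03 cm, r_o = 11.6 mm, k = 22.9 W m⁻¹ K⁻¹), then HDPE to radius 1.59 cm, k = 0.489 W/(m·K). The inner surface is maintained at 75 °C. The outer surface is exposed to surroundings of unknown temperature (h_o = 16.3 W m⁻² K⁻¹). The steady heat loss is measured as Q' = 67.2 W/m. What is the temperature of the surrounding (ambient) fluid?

Series resistances:
  R'_titanium = ln(0.0116/0.0103)/(2πk) = 0.1189/(2π·22.9) = 8.261×10^-4 m·K/W
  R'_HDPE = ln(0.0159/0.0116)/(2πk) = 0.3153/(2π·0.489) = 0.1026 m·K/W
  R'_conv,out = 1/(2πr h) = 1/(2π·0.0159·16.3) = 0.6141 m·K/W
ΣR = 0.7175 m·K/W
ΔT = Q'·ΣR = 67.2 × 0.7175 = 48.22 K
Heat flows outward, so T_out = T_in − ΔT = 75 − 48.22 = 26.8 °C

T_out = 26.8 °C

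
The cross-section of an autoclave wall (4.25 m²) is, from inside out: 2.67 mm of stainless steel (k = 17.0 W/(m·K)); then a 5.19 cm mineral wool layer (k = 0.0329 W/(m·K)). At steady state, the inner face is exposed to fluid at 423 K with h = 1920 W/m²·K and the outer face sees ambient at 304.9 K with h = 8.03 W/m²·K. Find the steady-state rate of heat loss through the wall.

Treat each layer as a resistance in series:
  R_conv,in = 1/(hA) = 1/(1920·4.25) = 1.225×10^-4 K/W
  R_stainless steel = L/(kA) = 0.00267/(17.0·4.25) = 3.696×10^-5 K/W
  R_mineral wool = L/(kA) = 0.0519/(0.0329·4.25) = 0.3712 K/W
  R_conv,out = 1/(hA) = 1/(8.03·4.25) = 0.02930 K/W
ΣR = 1.225×10^-4 + 3.696×10^-5 + 0.3712 + 0.02930 = 0.4007 K/W
Q = ΔT/ΣR = (423 K − 304.9 K)/0.4007 = 295 W

Q = 295 W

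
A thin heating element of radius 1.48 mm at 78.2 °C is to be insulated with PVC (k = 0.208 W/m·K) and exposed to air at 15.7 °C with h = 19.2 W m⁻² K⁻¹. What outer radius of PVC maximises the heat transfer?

For a cylinder, r_cr = k_ins/h = 0.208/19.2 = 0.0108 m = 1.08 cm

r_cr = 1.08 cm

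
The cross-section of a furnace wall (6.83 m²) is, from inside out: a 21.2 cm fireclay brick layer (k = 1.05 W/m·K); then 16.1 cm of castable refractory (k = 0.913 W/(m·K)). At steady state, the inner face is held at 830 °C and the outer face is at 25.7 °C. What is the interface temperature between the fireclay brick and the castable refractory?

Treat each layer as a resistance in series:
  R_fireclay brick = L/(kA) = 0.212/(1.05·6.83) = 0.02956 K/W
  R_castable refractory = L/(kA) = 0.161/(0.913·6.83) = 0.02582 K/W
ΣR = 0.02956 + 0.02582 = 0.05538 K/W
Q = ΔT/ΣR = (830 °C − 25.7 °C)/0.05538 = 14520 W
From the inner boundary to the fireclay brick/castable refractory interface, ΣR_partial = 0.02956 K/W.
T_interface = T_in − Q·ΣR_partial = 830 °C − (14520)(0.02956) = 401 °C

T = 401 °C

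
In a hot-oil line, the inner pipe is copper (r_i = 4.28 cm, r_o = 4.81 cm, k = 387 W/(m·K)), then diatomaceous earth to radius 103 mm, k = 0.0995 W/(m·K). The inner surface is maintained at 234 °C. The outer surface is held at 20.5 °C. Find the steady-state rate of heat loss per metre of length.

Q' = 175 W/m

Resistance network (inner→outer):
  R'_copper = ln(0.0481/0.0428)/(2πk) = 0.1167/(2π·387) = 4.801×10^-5 m·K/W
  R'_diatomaceous earth = ln(0.103/0.0481)/(2πk) = 0.7614/(2π·0.0995) = 1.218 m·K/W
ΣR = 4.801×10^-5 + 1.218 = 1.218 m·K/W
Q' = ΔT/ΣR = (234 °C − 20.5 °C)/1.218 = 175 W/m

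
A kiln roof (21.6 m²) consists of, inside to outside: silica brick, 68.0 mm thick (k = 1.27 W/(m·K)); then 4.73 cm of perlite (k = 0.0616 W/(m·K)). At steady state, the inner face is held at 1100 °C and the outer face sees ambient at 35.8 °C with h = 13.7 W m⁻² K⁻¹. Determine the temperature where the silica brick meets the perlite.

T = 1036 °C

Resistance network (inner→outer):
  R_silica brick = L/(kA) = 0.0680/(1.27·21.6) = 0.002479 K/W
  R_perlite = L/(kA) = 0.0473/(0.0616·21.6) = 0.03555 K/W
  R_conv,out = 1/(hA) = 1/(13.7·21.6) = 0.003379 K/W
ΣR = 0.002479 + 0.03555 + 0.003379 = 0.04141 K/W
Q = ΔT/ΣR = (1100 °C − 35.8 °C)/0.04141 = 25700 W
From the inner boundary to the silica brick/perlite interface, ΣR_partial = 0.002479 K/W.
T_interface = T_in − Q·ΣR_partial = 1100 °C − (25700)(0.002479) = 1036 °C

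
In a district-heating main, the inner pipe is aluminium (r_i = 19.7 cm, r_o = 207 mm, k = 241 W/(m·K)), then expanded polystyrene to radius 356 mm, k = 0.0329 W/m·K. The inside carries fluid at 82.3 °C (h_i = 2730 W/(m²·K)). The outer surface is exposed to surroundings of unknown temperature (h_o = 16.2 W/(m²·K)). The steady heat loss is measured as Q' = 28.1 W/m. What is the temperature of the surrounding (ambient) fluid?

T_out = 7.81 °C

Series resistances:
  R'_conv,in = 1/(2πr h) = 1/(2π·0.197·2730) = 2.959×10^-4 m·K/W
  R'_aluminium = ln(0.207/0.197)/(2πk) = 0.04952/(2π·241) = 3.270×10^-5 m·K/W
  R'_expanded polystyrene = ln(0.356/0.207)/(2πk) = 0.5422/(2π·0.0329) = 2.623 m·K/W
  R'_conv,out = 1/(2πr h) = 1/(2π·0.356·16.2) = 0.02760 m·K/W
ΣR = 2.651 m·K/W
ΔT = Q'·ΣR = 28.1 × 2.651 = 74.49 K
Heat flows outward, so T_out = T_in − ΔT = 82.3 − 74.49 = 7.81 °C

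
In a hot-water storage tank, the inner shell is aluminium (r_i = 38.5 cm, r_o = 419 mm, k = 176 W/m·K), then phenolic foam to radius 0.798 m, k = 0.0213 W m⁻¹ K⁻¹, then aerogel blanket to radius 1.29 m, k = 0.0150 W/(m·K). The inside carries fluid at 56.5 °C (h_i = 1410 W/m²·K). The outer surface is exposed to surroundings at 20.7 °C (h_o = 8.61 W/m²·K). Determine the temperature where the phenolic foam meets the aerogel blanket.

Treat each layer as a resistance in series:
  R_conv,in = 1/(4πr²h) = 1/(4π·0.385²·1410) = 3.808×10^-4 K/W
  R_aluminium = (1/0.385 − 1/0.419)/(4πk) = 0.2108/(4π·176) = 9.530×10^-5 K/W
  R_phenolic foam = (1/0.419 − 1/0.798)/(4πk) = 1.134/(4π·0.0213) = 4.235 K/W
  R_aerogel blanket = (1/0.798 − 1/1.29)/(4πk) = 0.4779/(4π·0.0150) = 2.536 K/W
  R_conv,out = 1/(4πr²h) = 1/(4π·1.29²·8.61) = 0.005554 K/W
ΣR = 3.808×10^-4 + 9.530×10^-5 + 4.235 + 2.536 + 0.005554 = 6.777 K/W
Q = ΔT/ΣR = (56.5 °C − 20.7 °C)/6.777 = 5.283 W
From the inner boundary to the phenolic foam/aerogel blanket interface, ΣR_partial = 4.235 K/W.
T_interface = T_in − Q·ΣR_partial = 56.5 °C − (5.283)(4.235) = 34.1 °C

T = 34.1 °C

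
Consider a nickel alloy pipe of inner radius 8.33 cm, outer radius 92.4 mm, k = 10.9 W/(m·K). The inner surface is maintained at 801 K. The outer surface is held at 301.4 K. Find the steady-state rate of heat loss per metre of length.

Q' = 3.30×10^5 W/m

Q' = 2πk·ΔT/ln(r₂/r₁) = 2π × 10.9 × 499.6 / ln(0.0924/0.0833) = 3.30×10^5 W/m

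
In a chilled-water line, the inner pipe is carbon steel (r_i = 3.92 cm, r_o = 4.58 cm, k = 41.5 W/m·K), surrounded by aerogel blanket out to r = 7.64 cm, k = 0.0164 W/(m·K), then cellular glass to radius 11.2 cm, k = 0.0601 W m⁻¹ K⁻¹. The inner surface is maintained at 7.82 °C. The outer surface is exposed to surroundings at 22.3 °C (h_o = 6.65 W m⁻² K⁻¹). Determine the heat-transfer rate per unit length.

Q' = 2.34 W/m

Resistance network (inner→outer):
  R'_carbon steel = ln(0.0458/0.0392)/(2πk) = 0.1556/(2π·41.5) = 5.968×10^-4 m·K/W
  R'_aerogel blanket = ln(0.0764/0.0458)/(2πk) = 0.5117/(2π·0.0164) = 4.966 m·K/W
  R'_cellular glass = ln(0.112/0.0764)/(2πk) = 0.3825/(2π·0.0601) = 1.013 m·K/W
  R'_conv,out = 1/(2πr h) = 1/(2π·0.112·6.65) = 0.2137 m·K/W
ΣR = 5.968×10^-4 + 4.966 + 1.013 + 0.2137 = 6.193 m·K/W
Q' = ΔT/ΣR = (7.82 °C − 22.3 °C)/6.193 = -2.34 W/m
(Negative Q' ⇒ heat flows inward; heat gain = 2.34 W/m.)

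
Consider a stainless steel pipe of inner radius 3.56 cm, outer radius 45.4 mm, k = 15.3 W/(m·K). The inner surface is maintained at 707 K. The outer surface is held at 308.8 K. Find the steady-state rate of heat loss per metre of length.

Q' = 157 kW/m

Q' = 2πk·ΔT/ln(r₂/r₁) = 2π × 15.3 × 398.2 / ln(0.0454/0.0356) = 1.57×10^5 W/m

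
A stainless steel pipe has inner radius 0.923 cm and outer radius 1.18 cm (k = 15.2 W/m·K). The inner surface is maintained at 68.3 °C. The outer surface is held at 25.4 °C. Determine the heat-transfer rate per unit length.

Q' = 16.7 kW/m

Q' = 2πk·ΔT/ln(r₂/r₁) = 2π × 15.2 × 42.9 / ln(0.0118/0.00923) = 16700 W/m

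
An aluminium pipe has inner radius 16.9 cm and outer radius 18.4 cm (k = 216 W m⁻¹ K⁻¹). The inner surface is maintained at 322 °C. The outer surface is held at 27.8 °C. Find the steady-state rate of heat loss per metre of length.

Q' = 2πk·ΔT/ln(r₂/r₁) = 2π × 216 × 294.2 / ln(0.184/0.169) = 4.70×10^6 W/m

Q' = 4700 kW/m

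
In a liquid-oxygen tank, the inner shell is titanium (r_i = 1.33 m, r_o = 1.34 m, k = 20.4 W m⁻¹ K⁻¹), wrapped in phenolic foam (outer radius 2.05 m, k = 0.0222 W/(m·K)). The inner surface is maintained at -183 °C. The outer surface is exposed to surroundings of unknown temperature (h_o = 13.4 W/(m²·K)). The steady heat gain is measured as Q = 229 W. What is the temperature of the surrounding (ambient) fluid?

Series resistances:
  R_titanium = (1/1.33 − 1/1.34)/(4πk) = 0.005611/(4π·20.4) = 2.189×10^-5 K/W
  R_phenolic foam = (1/1.34 − 1/2.05)/(4πk) = 0.2585/(4π·0.0222) = 0.9265 K/W
  R_conv,out = 1/(4πr²h) = 1/(4π·2.05²·13.4) = 0.001413 K/W
ΣR = 0.9279 K/W
ΔT = Q·ΣR = 229 × 0.9279 = 212.5 K
Heat flows inward, so T_out = T_in + ΔT = -183 + 212.5 = 29.5 °C

T_out = 29.5 °C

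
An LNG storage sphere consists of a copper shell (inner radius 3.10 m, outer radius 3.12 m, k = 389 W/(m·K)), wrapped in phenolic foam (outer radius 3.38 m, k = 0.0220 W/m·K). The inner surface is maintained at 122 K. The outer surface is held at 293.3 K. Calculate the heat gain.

Series thermal resistances, inner to outer:
  R_copper = (1/3.10 − 1/3.12)/(4πk) = 0.002068/(4π·389) = 4.230×10^-7 K/W
  R_phenolic foam = (1/3.12 − 1/3.38)/(4πk) = 0.02465/(4π·0.0220) = 0.08918 K/W
ΣR = 4.230×10^-7 + 0.08918 = 0.08918 K/W
Q = ΔT/ΣR = (122 K − 293.3 K)/0.08918 = -1920 W
(Negative Q ⇒ heat flows inward; heat gain = 1920 W.)

Q = 1920 W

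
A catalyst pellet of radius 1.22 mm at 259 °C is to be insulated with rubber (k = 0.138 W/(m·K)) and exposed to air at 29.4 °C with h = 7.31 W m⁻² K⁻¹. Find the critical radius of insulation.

For a sphere, r_cr = 2k_ins/h = 2·0.138/7.31 = 0.0378 m = 3.78 cm

r_cr = 3.78 cm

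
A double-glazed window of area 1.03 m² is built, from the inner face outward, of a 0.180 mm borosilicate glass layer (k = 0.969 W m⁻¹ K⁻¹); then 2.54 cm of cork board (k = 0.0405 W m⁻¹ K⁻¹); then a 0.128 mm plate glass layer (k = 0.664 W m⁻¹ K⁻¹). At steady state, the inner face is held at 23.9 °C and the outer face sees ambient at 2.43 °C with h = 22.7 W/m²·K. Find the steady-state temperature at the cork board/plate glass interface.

T = 3.84 °C

Treat each layer as a resistance in series:
  R_borosilicate glass = L/(kA) = 1.80×10^-4/(0.969·1.03) = 1.803×10^-4 K/W
  R_cork board = L/(kA) = 0.0254/(0.0405·1.03) = 0.6089 K/W
  R_plate glass = L/(kA) = 1.28×10^-4/(0.664·1.03) = 1.872×10^-4 K/W
  R_conv,out = 1/(hA) = 1/(22.7·1.03) = 0.04277 K/W
ΣR = 1.803×10^-4 + 0.6089 + 1.872×10^-4 + 0.04277 = 0.6520 K/W
Q = ΔT/ΣR = (23.9 °C − 2.43 °C)/0.6520 = 32.93 W
From the inner boundary to the cork board/plate glass interface, ΣR_partial = 0.6091 K/W.
T_interface = T_in − Q·ΣR_partial = 23.9 °C − (32.93)(0.6091) = 3.84 °C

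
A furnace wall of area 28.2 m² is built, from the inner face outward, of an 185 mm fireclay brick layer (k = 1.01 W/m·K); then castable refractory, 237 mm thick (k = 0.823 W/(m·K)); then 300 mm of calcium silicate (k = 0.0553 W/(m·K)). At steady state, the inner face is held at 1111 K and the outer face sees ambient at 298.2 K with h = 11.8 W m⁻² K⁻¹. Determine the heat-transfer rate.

Series thermal resistances, inner to outer:
  R_fireclay brick = L/(kA) = 0.185/(1.01·28.2) = 0.006495 K/W
  R_castable refractory = L/(kA) = 0.237/(0.823·28.2) = 0.01021 K/W
  R_calcium silicate = L/(kA) = 0.300/(0.0553·28.2) = 0.1924 K/W
  R_conv,out = 1/(hA) = 1/(11.8·28.2) = 0.003005 K/W
ΣR = 0.006495 + 0.01021 + 0.1924 + 0.003005 = 0.2121 K/W
Q = ΔT/ΣR = (1111 K − 298.2 K)/0.2121 = 3830 W

Q = 3830 W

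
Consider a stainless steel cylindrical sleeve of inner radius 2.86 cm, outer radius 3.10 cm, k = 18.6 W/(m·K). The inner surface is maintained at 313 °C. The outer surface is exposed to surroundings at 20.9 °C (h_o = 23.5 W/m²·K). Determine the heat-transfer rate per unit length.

Resistance network (inner→outer):
  R'_stainless steel = ln(0.0310/0.0286)/(2πk) = 0.08058/(2π·18.6) = 6.895×10^-4 m·K/W
  R'_conv,out = 1/(2πr h) = 1/(2π·0.0310·23.5) = 0.2185 m·K/W
ΣR = 6.895×10^-4 + 0.2185 = 0.2192 m·K/W
Q' = ΔT/ΣR = (313 °C − 20.9 °C)/0.2192 = 1330 W/m

Q' = 1330 W/m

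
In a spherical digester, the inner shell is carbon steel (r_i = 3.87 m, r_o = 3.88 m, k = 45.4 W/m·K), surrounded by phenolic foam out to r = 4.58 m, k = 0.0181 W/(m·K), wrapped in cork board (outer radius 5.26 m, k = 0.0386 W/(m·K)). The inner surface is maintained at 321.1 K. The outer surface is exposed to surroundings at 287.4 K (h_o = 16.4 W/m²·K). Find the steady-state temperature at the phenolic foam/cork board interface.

Resistance network (inner→outer):
  R_carbon steel = (1/3.87 − 1/3.88)/(4πk) = 6.660×10^-4/(4π·45.4) = 1.167×10^-6 K/W
  R_phenolic foam = (1/3.88 − 1/4.58)/(4πk) = 0.03939/(4π·0.0181) = 0.1732 K/W
  R_cork board = (1/4.58 − 1/5.26)/(4πk) = 0.02823/(4π·0.0386) = 0.05819 K/W
  R_conv,out = 1/(4πr²h) = 1/(4π·5.26²·16.4) = 1.754×10^-4 K/W
ΣR = 1.167×10^-6 + 0.1732 + 0.05819 + 1.754×10^-4 = 0.2316 K/W
Q = ΔT/ΣR = (321.1 K − 287.4 K)/0.2316 = 145.5 W
From the inner boundary to the phenolic foam/cork board interface, ΣR_partial = 0.1732 K/W.
T_interface = T_in − Q·ΣR_partial = 321.1 K − (145.5)(0.1732) = 295.9 K

T = 295.9 K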